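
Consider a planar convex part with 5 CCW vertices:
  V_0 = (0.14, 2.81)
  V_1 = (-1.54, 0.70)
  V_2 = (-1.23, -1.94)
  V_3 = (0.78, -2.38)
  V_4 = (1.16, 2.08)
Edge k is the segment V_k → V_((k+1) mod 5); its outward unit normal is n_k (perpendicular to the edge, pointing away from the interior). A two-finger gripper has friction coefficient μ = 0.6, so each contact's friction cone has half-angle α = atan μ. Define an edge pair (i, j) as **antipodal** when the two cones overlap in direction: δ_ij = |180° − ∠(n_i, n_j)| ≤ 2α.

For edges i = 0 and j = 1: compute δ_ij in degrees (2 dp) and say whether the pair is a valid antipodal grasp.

δ = 134.78°, invalid

α = atan 0.6 = 30.96°;  2α = 61.93°
edge 0: e_0 = (-1.68, -2.11);  n_0 = (-0.7823, +0.6229)
edge 1: e_1 = (+0.31, -2.64);  n_1 = (-0.9932, -0.1166)
∠(n_0, n_1) = 45.22°
δ = |180° − 45.22°| = 134.78°
134.78° > 2α = 61.93°  →  invalid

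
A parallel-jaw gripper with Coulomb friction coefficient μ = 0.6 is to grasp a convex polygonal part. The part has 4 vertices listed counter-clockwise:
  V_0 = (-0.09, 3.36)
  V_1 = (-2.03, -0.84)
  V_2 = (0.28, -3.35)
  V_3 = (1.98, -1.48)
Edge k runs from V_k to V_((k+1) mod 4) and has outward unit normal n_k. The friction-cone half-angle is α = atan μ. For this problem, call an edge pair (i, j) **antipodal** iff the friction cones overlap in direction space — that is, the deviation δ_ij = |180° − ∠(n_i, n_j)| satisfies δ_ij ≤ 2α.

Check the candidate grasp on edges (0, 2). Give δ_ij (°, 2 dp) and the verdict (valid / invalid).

α = atan 0.6 = 30.96°;  2α = 61.93°
edge 0: e_0 = (-1.94, -4.20);  n_0 = (-0.9078, +0.4193)
edge 2: e_2 = (+1.70, +1.87);  n_2 = (+0.7399, -0.6727)
∠(n_0, n_2) = 162.52°
δ = |180° − 162.52°| = 17.48°
17.48° ≤ 2α = 61.93°  →  valid

δ = 17.48°, valid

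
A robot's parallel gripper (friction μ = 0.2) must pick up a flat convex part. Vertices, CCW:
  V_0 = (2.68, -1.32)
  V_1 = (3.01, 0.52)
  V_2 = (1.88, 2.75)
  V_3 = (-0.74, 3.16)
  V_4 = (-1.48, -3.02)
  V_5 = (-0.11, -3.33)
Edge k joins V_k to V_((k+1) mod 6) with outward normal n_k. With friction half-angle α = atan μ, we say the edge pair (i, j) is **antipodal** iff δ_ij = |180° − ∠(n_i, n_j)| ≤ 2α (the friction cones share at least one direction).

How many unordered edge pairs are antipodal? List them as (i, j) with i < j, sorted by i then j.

α = atan 0.2 = 11.31°;  2α = 22.62°
n_0 = (+0.9843, -0.1765)
n_1 = (+0.8920, +0.4520)
n_2 = (+0.1546, +0.9880)
n_3 = (-0.9929, +0.1189)
n_4 = (-0.2207, -0.9753)
n_5 = (+0.5845, -0.8114)
  (0,1): δ = 142.96°  ·
  (0,2): δ = 88.73°  ·
  (0,3): δ = 3.34°  ✓
  (0,4): δ = 87.42°  ·
  (0,5): δ = 135.94°  ·
  (1,2): δ = 125.77°  ·
  (1,3): δ = 33.70°  ·
  (1,4): δ = 50.38°  ·
  (1,5): δ = 98.90°  ·
  (2,3): δ = 87.93°  ·
  (2,4): δ = 3.86°  ✓
  (2,5): δ = 44.66°  ·
  (3,4): δ = 95.92°  ·
  (3,5): δ = 47.40°  ·
  (4,5): δ = 131.48°  ·
antipodal pairs: 2

count = 2; pairs: (0,3), (2,4)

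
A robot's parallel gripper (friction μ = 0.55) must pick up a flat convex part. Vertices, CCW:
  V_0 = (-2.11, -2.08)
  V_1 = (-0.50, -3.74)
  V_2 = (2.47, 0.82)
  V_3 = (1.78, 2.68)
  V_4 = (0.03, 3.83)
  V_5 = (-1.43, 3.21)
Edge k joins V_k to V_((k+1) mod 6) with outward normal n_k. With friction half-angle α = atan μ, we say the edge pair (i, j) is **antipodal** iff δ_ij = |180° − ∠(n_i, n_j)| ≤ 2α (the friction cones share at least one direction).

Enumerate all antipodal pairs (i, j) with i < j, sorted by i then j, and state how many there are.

count = 5; pairs: (0,2), (0,3), (1,4), (1,5), (2,5)

α = atan 0.55 = 28.81°;  2α = 57.62°
n_0 = (-0.7178, -0.6962)
n_1 = (+0.8379, -0.5458)
n_2 = (+0.9376, +0.3478)
n_3 = (+0.5492, +0.8357)
n_4 = (-0.3909, +0.9204)
n_5 = (-0.9918, +0.1275)
  (0,1): δ = 77.20°  ·
  (0,2): δ = 23.77°  ✓
  (0,3): δ = 12.57°  ✓
  (0,4): δ = 68.88°  ·
  (0,5): δ = 128.55°  ·
  (1,2): δ = 126.57°  ·
  (1,3): δ = 90.23°  ·
  (1,4): δ = 33.91°  ✓
  (1,5): δ = 25.75°  ✓
  (2,3): δ = 143.66°  ·
  (2,4): δ = 87.34°  ·
  (2,5): δ = 27.68°  ✓
  (3,4): δ = 123.68°  ·
  (3,5): δ = 64.01°  ·
  (4,5): δ = 120.33°  ·
antipodal pairs: 5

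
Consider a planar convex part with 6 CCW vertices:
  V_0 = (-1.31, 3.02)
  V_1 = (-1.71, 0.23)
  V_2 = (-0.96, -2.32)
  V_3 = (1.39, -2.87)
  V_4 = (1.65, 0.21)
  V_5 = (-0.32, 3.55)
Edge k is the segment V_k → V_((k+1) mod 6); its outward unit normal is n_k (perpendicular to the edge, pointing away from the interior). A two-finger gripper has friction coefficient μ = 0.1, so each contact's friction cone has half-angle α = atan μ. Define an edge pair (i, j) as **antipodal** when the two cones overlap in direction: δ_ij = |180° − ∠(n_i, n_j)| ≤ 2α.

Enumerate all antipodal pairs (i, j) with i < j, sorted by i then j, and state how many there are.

count = 1; pairs: (0,3)

α = atan 0.1 = 5.71°;  2α = 11.42°
n_0 = (-0.9899, +0.1419)
n_1 = (-0.9594, -0.2822)
n_2 = (-0.2279, -0.9737)
n_3 = (+0.9965, -0.0841)
n_4 = (+0.8613, +0.5080)
n_5 = (-0.4720, +0.8816)
  (0,1): δ = 155.45°  ·
  (0,2): δ = 95.01°  ·
  (0,3): δ = 3.33°  ✓
  (0,4): δ = 38.69°  ·
  (0,5): δ = 126.32°  ·
  (1,2): δ = 119.56°  ·
  (1,3): δ = 21.21°  ·
  (1,4): δ = 14.14°  ·
  (1,5): δ = 101.77°  ·
  (2,3): δ = 81.65°  ·
  (2,4): δ = 46.29°  ·
  (2,5): δ = 41.34°  ·
  (3,4): δ = 144.64°  ·
  (3,5): δ = 57.01°  ·
  (4,5): δ = 92.37°  ·
antipodal pairs: 1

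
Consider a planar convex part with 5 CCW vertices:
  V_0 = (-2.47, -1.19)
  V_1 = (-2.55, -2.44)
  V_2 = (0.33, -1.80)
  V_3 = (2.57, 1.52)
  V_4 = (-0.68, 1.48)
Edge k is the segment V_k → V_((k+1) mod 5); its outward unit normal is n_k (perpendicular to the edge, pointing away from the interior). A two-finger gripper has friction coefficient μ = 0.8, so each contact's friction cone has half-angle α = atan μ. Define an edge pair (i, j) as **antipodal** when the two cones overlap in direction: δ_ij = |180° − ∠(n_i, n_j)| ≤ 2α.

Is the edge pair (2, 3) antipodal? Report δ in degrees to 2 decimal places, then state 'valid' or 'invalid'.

α = atan 0.8 = 38.66°;  2α = 77.32°
edge 2: e_2 = (+2.24, +3.32);  n_2 = (+0.8290, -0.5593)
edge 3: e_3 = (-3.25, -0.04);  n_3 = (-0.0123, +0.9999)
∠(n_2, n_3) = 124.71°
δ = |180° − 124.71°| = 55.29°
55.29° ≤ 2α = 77.32°  →  valid

δ = 55.29°, valid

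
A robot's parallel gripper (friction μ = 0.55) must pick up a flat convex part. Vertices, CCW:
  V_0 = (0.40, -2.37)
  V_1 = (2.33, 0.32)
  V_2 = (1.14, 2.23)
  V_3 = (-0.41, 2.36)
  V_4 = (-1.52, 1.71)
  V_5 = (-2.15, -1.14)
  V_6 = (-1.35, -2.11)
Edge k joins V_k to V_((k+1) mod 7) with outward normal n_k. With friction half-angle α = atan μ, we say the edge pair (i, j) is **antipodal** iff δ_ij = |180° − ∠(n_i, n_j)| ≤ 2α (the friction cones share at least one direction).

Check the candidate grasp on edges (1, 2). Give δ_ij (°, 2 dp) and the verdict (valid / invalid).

δ = 126.72°, invalid

α = atan 0.55 = 28.81°;  2α = 57.62°
edge 1: e_1 = (-1.19, +1.91);  n_1 = (+0.8487, +0.5288)
edge 2: e_2 = (-1.55, +0.13);  n_2 = (+0.0836, +0.9965)
∠(n_1, n_2) = 53.28°
δ = |180° − 53.28°| = 126.72°
126.72° > 2α = 57.62°  →  invalid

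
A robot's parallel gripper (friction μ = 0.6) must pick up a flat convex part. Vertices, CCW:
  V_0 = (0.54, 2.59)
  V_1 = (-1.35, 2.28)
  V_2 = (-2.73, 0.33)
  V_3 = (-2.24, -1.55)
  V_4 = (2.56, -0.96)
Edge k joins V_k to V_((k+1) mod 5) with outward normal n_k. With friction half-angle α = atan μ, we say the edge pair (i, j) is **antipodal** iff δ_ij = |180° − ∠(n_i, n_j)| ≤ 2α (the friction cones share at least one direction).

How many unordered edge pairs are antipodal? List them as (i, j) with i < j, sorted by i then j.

α = atan 0.6 = 30.96°;  2α = 61.93°
n_0 = (-0.1619, +0.9868)
n_1 = (-0.8163, +0.5777)
n_2 = (-0.9677, -0.2522)
n_3 = (+0.1220, -0.9925)
n_4 = (+0.8691, +0.4946)
  (0,1): δ = 134.60°  ·
  (0,2): δ = 84.71°  ·
  (0,3): δ = 2.31°  ✓
  (0,4): δ = 110.33°  ·
  (1,2): δ = 130.10°  ·
  (1,3): δ = 47.71°  ✓
  (1,4): δ = 64.93°  ·
  (2,3): δ = 97.60°  ·
  (2,4): δ = 15.03°  ✓
  (3,4): δ = 67.37°  ·
antipodal pairs: 3

count = 3; pairs: (0,3), (1,3), (2,4)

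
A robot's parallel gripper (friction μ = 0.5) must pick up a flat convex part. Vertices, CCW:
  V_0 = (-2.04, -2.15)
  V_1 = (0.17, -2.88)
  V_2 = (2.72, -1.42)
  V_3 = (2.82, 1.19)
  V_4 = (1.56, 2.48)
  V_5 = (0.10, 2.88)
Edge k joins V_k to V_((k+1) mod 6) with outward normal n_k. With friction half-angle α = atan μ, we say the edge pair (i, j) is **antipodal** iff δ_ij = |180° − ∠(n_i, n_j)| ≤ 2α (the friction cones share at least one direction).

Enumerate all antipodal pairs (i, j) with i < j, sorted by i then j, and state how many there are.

α = atan 0.5 = 26.57°;  2α = 53.13°
n_0 = (-0.3136, -0.9495)
n_1 = (+0.4969, -0.8678)
n_2 = (+0.9993, -0.0383)
n_3 = (+0.7154, +0.6987)
n_4 = (+0.2642, +0.9645)
n_5 = (-0.9202, +0.3915)
  (0,1): δ = 131.93°  ·
  (0,2): δ = 73.91°  ·
  (0,3): δ = 27.39°  ✓
  (0,4): δ = 2.96°  ✓
  (0,5): δ = 85.23°  ·
  (1,2): δ = 121.99°  ·
  (1,3): δ = 75.47°  ·
  (1,4): δ = 45.11°  ✓
  (1,5): δ = 37.16°  ✓
  (2,3): δ = 133.48°  ·
  (2,4): δ = 103.13°  ·
  (2,5): δ = 20.85°  ✓
  (3,4): δ = 149.65°  ·
  (3,5): δ = 67.37°  ·
  (4,5): δ = 97.73°  ·
antipodal pairs: 5

count = 5; pairs: (0,3), (0,4), (1,4), (1,5), (2,5)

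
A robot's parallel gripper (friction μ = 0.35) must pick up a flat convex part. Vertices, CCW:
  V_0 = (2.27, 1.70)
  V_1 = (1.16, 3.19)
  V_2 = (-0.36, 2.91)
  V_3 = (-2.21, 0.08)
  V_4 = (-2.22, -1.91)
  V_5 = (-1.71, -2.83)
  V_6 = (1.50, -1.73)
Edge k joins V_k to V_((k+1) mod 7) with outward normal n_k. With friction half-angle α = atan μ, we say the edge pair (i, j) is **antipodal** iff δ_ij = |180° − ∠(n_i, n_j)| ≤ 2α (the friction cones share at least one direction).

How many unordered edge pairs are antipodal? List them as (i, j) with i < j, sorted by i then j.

count = 6; pairs: (0,3), (0,4), (1,5), (2,5), (2,6), (3,6)

α = atan 0.35 = 19.29°;  2α = 38.58°
n_0 = (+0.8019, +0.5974)
n_1 = (-0.1812, +0.9835)
n_2 = (-0.8370, +0.5472)
n_3 = (-1.0000, +0.0050)
n_4 = (-0.8746, -0.4848)
n_5 = (+0.3242, -0.9460)
n_6 = (+0.9757, -0.2190)
  (0,1): δ = 116.25°  ·
  (0,2): δ = 69.86°  ·
  (0,3): δ = 36.97°  ✓
  (0,4): δ = 7.68°  ✓
  (0,5): δ = 72.23°  ·
  (0,6): δ = 130.66°  ·
  (1,2): δ = 133.61°  ·
  (1,3): δ = 100.73°  ·
  (1,4): δ = 71.44°  ·
  (1,5): δ = 8.48°  ✓
  (1,6): δ = 66.91°  ·
  (2,3): δ = 147.11°  ·
  (2,4): δ = 117.83°  ·
  (2,5): δ = 37.91°  ✓
  (2,6): δ = 20.52°  ✓
  (3,4): δ = 150.71°  ·
  (3,5): δ = 70.80°  ·
  (3,6): δ = 12.36°  ✓
  (4,5): δ = 100.09°  ·
  (4,6): δ = 41.65°  ·
  (5,6): δ = 121.57°  ·
antipodal pairs: 6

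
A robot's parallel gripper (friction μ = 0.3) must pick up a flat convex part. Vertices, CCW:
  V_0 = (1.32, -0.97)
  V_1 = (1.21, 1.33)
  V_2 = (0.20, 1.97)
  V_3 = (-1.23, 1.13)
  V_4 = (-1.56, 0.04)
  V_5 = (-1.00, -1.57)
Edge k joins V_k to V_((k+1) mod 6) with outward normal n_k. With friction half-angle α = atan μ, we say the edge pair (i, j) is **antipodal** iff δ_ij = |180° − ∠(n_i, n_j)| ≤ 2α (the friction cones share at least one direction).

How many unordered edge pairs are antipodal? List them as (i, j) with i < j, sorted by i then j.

count = 3; pairs: (0,3), (0,4), (2,5)

α = atan 0.3 = 16.70°;  2α = 33.40°
n_0 = (+0.9989, +0.0478)
n_1 = (+0.5353, +0.8447)
n_2 = (-0.5065, +0.8622)
n_3 = (-0.9571, +0.2898)
n_4 = (-0.9445, -0.3285)
n_5 = (+0.2504, -0.9681)
  (0,1): δ = 125.10°  ·
  (0,2): δ = 62.31°  ·
  (0,3): δ = 19.58°  ✓
  (0,4): δ = 16.44°  ✓
  (0,5): δ = 101.76°  ·
  (1,2): δ = 117.21°  ·
  (1,3): δ = 74.48°  ·
  (1,4): δ = 38.46°  ·
  (1,5): δ = 46.86°  ·
  (2,3): δ = 137.27°  ·
  (2,4): δ = 101.25°  ·
  (2,5): δ = 15.93°  ✓
  (3,4): δ = 143.98°  ·
  (3,5): δ = 58.66°  ·
  (4,5): δ = 94.68°  ·
antipodal pairs: 3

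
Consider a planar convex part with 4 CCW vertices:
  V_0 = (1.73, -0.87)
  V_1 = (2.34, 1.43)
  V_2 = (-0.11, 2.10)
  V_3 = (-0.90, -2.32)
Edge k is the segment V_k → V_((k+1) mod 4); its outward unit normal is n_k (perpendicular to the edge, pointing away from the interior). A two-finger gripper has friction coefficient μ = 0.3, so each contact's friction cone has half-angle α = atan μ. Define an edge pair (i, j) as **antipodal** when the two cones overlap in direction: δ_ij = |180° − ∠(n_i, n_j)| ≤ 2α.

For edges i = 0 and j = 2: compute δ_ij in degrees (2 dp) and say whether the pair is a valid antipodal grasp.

δ = 4.72°, valid

α = atan 0.3 = 16.70°;  2α = 33.40°
edge 0: e_0 = (+0.61, +2.30);  n_0 = (+0.9666, -0.2564)
edge 2: e_2 = (-0.79, -4.42);  n_2 = (-0.9844, +0.1759)
∠(n_0, n_2) = 175.28°
δ = |180° − 175.28°| = 4.72°
4.72° ≤ 2α = 33.40°  →  valid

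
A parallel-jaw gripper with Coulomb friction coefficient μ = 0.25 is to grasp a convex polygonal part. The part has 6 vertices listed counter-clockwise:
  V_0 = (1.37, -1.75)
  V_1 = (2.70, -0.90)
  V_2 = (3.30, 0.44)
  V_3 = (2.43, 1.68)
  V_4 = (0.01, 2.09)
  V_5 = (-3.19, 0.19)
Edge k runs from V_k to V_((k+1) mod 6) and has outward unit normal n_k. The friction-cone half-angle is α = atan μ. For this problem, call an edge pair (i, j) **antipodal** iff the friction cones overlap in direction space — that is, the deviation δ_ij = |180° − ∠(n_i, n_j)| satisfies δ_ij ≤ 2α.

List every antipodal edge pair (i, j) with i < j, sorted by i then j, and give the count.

count = 2; pairs: (0,4), (3,5)

α = atan 0.25 = 14.04°;  2α = 28.07°
n_0 = (+0.5385, -0.8426)
n_1 = (+0.9127, -0.4087)
n_2 = (+0.8186, +0.5743)
n_3 = (+0.1670, +0.9859)
n_4 = (-0.5105, +0.8599)
n_5 = (-0.3915, -0.9202)
  (0,1): δ = 146.70°  ·
  (0,2): δ = 87.53°  ·
  (0,3): δ = 42.20°  ·
  (0,4): δ = 1.88°  ✓
  (0,5): δ = 124.37°  ·
  (1,2): δ = 120.83°  ·
  (1,3): δ = 75.49°  ·
  (1,4): δ = 35.18°  ·
  (1,5): δ = 91.07°  ·
  (2,3): δ = 134.67°  ·
  (2,4): δ = 94.35°  ·
  (2,5): δ = 31.90°  ·
  (3,4): δ = 139.68°  ·
  (3,5): δ = 13.43°  ✓
  (4,5): δ = 53.75°  ·
antipodal pairs: 2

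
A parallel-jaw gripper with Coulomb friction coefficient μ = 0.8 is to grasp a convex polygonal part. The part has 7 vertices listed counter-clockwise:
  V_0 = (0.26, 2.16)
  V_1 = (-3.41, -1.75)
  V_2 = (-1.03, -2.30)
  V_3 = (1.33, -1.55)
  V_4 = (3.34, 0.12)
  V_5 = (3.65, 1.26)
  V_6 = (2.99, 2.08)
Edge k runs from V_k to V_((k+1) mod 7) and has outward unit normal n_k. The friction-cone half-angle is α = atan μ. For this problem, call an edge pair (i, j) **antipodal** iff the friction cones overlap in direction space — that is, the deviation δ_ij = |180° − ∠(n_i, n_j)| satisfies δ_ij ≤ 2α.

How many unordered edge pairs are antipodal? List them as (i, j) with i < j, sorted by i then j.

count = 10; pairs: (0,1), (0,2), (0,3), (0,4), (1,5), (1,6), (2,5), (2,6), (3,6), (4,6)

α = atan 0.8 = 38.66°;  2α = 77.32°
n_0 = (-0.7291, +0.6844)
n_1 = (-0.2252, -0.9743)
n_2 = (+0.3029, -0.9530)
n_3 = (+0.6391, -0.7692)
n_4 = (+0.9650, -0.2624)
n_5 = (+0.7790, +0.6270)
n_6 = (+0.0293, +0.9996)
  (0,1): δ = 59.83°  ✓
  (0,2): δ = 29.18°  ✓
  (0,3): δ = 7.09°  ✓
  (0,4): δ = 27.97°  ✓
  (0,5): δ = 82.02°  ·
  (0,6): δ = 131.51°  ·
  (1,2): δ = 149.36°  ·
  (1,3): δ = 127.27°  ·
  (1,4): δ = 92.20°  ·
  (1,5): δ = 38.16°  ✓
  (1,6): δ = 11.33°  ✓
  (2,3): δ = 157.91°  ·
  (2,4): δ = 122.84°  ·
  (2,5): δ = 68.80°  ✓
  (2,6): δ = 19.31°  ✓
  (3,4): δ = 144.93°  ·
  (3,5): δ = 90.89°  ·
  (3,6): δ = 41.40°  ✓
  (4,5): δ = 125.96°  ·
  (4,6): δ = 76.47°  ✓
  (5,6): δ = 130.51°  ·
antipodal pairs: 10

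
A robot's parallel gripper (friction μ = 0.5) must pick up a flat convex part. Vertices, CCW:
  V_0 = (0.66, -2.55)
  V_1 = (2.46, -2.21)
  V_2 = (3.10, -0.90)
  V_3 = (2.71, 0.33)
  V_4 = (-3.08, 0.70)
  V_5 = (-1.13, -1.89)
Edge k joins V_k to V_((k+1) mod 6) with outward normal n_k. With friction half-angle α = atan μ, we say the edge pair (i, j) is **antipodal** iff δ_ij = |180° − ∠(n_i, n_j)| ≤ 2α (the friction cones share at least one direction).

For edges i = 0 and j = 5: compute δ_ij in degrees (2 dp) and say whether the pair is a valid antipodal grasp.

δ = 149.06°, invalid

α = atan 0.5 = 26.57°;  2α = 53.13°
edge 0: e_0 = (+1.80, +0.34);  n_0 = (+0.1856, -0.9826)
edge 5: e_5 = (+1.79, -0.66);  n_5 = (-0.3459, -0.9383)
∠(n_0, n_5) = 30.94°
δ = |180° − 30.94°| = 149.06°
149.06° > 2α = 53.13°  →  invalid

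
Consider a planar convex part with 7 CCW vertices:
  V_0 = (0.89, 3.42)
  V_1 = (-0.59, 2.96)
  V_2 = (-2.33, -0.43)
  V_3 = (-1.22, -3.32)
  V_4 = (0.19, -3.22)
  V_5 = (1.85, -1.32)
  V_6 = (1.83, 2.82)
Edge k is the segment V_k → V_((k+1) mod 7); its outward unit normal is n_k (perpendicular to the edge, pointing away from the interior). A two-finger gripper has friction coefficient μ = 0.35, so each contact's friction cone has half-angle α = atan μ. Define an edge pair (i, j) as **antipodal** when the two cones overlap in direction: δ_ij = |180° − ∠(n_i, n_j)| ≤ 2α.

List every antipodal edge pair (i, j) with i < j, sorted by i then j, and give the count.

count = 7; pairs: (0,3), (0,4), (1,4), (1,5), (2,5), (2,6), (3,6)

α = atan 0.35 = 19.29°;  2α = 38.58°
n_0 = (-0.2968, +0.9549)
n_1 = (-0.8897, +0.4566)
n_2 = (-0.9335, -0.3585)
n_3 = (+0.0707, -0.9975)
n_4 = (+0.7531, -0.6579)
n_5 = (+1.0000, +0.0048)
n_6 = (+0.5380, +0.8429)
  (0,1): δ = 134.44°  ·
  (0,2): δ = 86.25°  ·
  (0,3): δ = 13.21°  ✓
  (0,4): δ = 31.59°  ✓
  (0,5): δ = 73.01°  ·
  (0,6): δ = 130.18°  ·
  (1,2): δ = 131.82°  ·
  (1,3): δ = 58.77°  ·
  (1,4): δ = 13.97°  ✓
  (1,5): δ = 27.45°  ✓
  (1,6): δ = 84.62°  ·
  (2,3): δ = 106.95°  ·
  (2,4): δ = 62.15°  ·
  (2,5): δ = 20.73°  ✓
  (2,6): δ = 36.44°  ✓
  (3,4): δ = 135.20°  ·
  (3,5): δ = 93.78°  ·
  (3,6): δ = 36.61°  ✓
  (4,5): δ = 138.58°  ·
  (4,6): δ = 81.41°  ·
  (5,6): δ = 122.83°  ·
antipodal pairs: 7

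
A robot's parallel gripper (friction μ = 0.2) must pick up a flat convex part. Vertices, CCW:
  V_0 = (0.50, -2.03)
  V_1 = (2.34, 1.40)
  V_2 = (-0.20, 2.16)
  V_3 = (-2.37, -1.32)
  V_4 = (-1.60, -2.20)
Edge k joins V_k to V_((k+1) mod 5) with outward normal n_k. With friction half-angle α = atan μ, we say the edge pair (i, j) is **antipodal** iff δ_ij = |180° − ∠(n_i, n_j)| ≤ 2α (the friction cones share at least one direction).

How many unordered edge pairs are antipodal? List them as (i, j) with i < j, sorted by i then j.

α = atan 0.2 = 11.31°;  2α = 22.62°
n_0 = (+0.8812, -0.4727)
n_1 = (+0.2867, +0.9580)
n_2 = (-0.8485, +0.5291)
n_3 = (-0.7526, -0.6585)
n_4 = (+0.0807, -0.9967)
  (0,1): δ = 78.45°  ·
  (0,2): δ = 3.74°  ✓
  (0,3): δ = 69.40°  ·
  (0,4): δ = 122.84°  ·
  (1,2): δ = 105.29°  ·
  (1,3): δ = 32.16°  ·
  (1,4): δ = 21.29°  ✓
  (2,3): δ = 106.87°  ·
  (2,4): δ = 53.43°  ·
  (3,4): δ = 126.56°  ·
antipodal pairs: 2

count = 2; pairs: (0,2), (1,4)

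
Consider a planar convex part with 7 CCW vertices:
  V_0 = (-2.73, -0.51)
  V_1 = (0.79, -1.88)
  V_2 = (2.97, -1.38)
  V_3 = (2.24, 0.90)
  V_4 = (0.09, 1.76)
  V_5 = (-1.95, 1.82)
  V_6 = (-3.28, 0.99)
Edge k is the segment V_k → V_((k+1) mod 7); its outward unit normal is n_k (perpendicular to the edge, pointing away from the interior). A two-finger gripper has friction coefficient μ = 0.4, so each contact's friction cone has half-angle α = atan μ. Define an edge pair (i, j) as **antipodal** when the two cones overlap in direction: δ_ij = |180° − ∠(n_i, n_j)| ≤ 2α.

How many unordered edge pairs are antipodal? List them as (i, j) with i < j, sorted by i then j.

count = 6; pairs: (0,3), (0,4), (1,3), (1,4), (1,5), (2,6)

α = atan 0.4 = 21.80°;  2α = 43.60°
n_0 = (-0.3627, -0.9319)
n_1 = (+0.2236, -0.9747)
n_2 = (+0.9524, +0.3049)
n_3 = (+0.3714, +0.9285)
n_4 = (+0.0294, +0.9996)
n_5 = (-0.5294, +0.8484)
n_6 = (-0.9389, -0.3443)
  (0,1): δ = 145.82°  ·
  (0,2): δ = 50.98°  ·
  (0,3): δ = 0.54°  ✓
  (0,4): δ = 19.58°  ✓
  (0,5): δ = 53.23°  ·
  (0,6): δ = 131.40°  ·
  (1,2): δ = 85.16°  ·
  (1,3): δ = 34.72°  ✓
  (1,4): δ = 14.60°  ✓
  (1,5): δ = 19.05°  ✓
  (1,6): δ = 97.22°  ·
  (2,3): δ = 129.56°  ·
  (2,4): δ = 109.44°  ·
  (2,5): δ = 75.79°  ·
  (2,6): δ = 2.38°  ✓
  (3,4): δ = 159.88°  ·
  (3,5): δ = 126.23°  ·
  (3,6): δ = 48.06°  ·
  (4,5): δ = 146.35°  ·
  (4,6): δ = 68.18°  ·
  (5,6): δ = 101.83°  ·
antipodal pairs: 6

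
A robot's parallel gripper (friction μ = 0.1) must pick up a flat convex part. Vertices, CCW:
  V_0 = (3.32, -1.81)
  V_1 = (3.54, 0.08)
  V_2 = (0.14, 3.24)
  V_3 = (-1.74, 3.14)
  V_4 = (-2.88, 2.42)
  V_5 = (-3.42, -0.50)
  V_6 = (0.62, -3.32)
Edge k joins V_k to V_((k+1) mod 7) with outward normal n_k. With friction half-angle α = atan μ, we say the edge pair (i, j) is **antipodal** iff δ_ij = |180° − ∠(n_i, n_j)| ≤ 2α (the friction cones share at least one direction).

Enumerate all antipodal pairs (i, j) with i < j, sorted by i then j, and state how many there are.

count = 3; pairs: (0,4), (1,5), (3,6)

α = atan 0.1 = 5.71°;  2α = 11.42°
n_0 = (+0.9933, -0.1156)
n_1 = (+0.6808, +0.7325)
n_2 = (-0.0531, +0.9986)
n_3 = (-0.5340, +0.8455)
n_4 = (-0.9833, +0.1818)
n_5 = (-0.5724, -0.8200)
n_6 = (+0.4881, -0.8728)
  (0,1): δ = 126.27°  ·
  (0,2): δ = 80.32°  ·
  (0,3): δ = 51.08°  ·
  (0,4): δ = 3.84°  ✓
  (0,5): δ = 61.72°  ·
  (0,6): δ = 125.86°  ·
  (1,2): δ = 134.05°  ·
  (1,3): δ = 104.82°  ·
  (1,4): δ = 57.57°  ·
  (1,5): δ = 7.99°  ✓
  (1,6): δ = 72.12°  ·
  (2,3): δ = 150.77°  ·
  (2,4): δ = 103.52°  ·
  (2,5): δ = 37.96°  ·
  (2,6): δ = 26.17°  ·
  (3,4): δ = 132.75°  ·
  (3,5): δ = 67.19°  ·
  (3,6): δ = 3.06°  ✓
  (4,5): δ = 114.44°  ·
  (4,6): δ = 50.31°  ·
  (5,6): δ = 115.87°  ·
antipodal pairs: 3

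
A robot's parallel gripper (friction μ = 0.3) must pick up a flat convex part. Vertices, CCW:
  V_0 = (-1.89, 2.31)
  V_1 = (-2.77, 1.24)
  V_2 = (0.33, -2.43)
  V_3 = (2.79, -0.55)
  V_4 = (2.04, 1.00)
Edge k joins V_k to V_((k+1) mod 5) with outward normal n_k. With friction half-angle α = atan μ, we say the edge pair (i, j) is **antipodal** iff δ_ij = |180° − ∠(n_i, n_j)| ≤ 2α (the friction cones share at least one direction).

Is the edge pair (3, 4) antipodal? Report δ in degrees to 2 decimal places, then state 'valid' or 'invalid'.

α = atan 0.3 = 16.70°;  2α = 33.40°
edge 3: e_3 = (-0.75, +1.55);  n_3 = (+0.9002, +0.4356)
edge 4: e_4 = (-3.93, +1.31);  n_4 = (+0.3162, +0.9487)
∠(n_3, n_4) = 45.74°
δ = |180° − 45.74°| = 134.26°
134.26° > 2α = 33.40°  →  invalid

δ = 134.26°, invalid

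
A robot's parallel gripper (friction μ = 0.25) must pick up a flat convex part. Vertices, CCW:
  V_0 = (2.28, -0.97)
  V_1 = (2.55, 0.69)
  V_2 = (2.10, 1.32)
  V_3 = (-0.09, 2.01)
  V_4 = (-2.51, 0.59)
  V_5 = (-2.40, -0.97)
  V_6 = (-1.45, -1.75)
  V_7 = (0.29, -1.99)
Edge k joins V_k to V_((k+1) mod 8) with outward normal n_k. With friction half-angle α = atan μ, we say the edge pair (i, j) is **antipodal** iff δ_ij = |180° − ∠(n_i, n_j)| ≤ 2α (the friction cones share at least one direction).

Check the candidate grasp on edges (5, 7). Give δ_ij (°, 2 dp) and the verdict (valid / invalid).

δ = 113.47°, invalid

α = atan 0.25 = 14.04°;  2α = 28.07°
edge 5: e_5 = (+0.95, -0.78);  n_5 = (-0.6346, -0.7729)
edge 7: e_7 = (+1.99, +1.02);  n_7 = (+0.4561, -0.8899)
∠(n_5, n_7) = 66.53°
δ = |180° − 66.53°| = 113.47°
113.47° > 2α = 28.07°  →  invalid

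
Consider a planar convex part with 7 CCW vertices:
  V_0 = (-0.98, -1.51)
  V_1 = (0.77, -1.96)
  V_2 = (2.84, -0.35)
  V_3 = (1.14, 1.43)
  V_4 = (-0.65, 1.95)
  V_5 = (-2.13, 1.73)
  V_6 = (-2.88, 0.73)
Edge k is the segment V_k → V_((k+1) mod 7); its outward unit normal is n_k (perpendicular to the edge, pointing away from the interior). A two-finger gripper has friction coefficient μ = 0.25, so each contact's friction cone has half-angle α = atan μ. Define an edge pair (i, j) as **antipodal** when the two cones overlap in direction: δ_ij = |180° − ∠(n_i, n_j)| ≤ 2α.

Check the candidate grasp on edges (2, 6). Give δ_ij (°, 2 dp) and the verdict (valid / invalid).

δ = 3.38°, valid

α = atan 0.25 = 14.04°;  2α = 28.07°
edge 2: e_2 = (-1.70, +1.78);  n_2 = (+0.7232, +0.6907)
edge 6: e_6 = (+1.90, -2.24);  n_6 = (-0.7626, -0.6469)
∠(n_2, n_6) = 176.62°
δ = |180° − 176.62°| = 3.38°
3.38° ≤ 2α = 28.07°  →  valid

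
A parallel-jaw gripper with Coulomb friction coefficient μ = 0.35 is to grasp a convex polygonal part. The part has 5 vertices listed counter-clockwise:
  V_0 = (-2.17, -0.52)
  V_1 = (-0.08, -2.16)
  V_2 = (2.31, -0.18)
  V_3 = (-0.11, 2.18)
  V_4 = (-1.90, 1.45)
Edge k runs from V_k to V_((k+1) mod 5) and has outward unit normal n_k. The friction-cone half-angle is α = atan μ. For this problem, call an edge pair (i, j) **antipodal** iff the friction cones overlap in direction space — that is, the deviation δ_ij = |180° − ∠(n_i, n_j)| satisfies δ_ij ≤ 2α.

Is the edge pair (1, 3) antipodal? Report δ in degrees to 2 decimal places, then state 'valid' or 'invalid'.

α = atan 0.35 = 19.29°;  2α = 38.58°
edge 1: e_1 = (+2.39, +1.98);  n_1 = (+0.6380, -0.7701)
edge 3: e_3 = (-1.79, -0.73);  n_3 = (-0.3776, +0.9260)
∠(n_1, n_3) = 162.55°
δ = |180° − 162.55°| = 17.45°
17.45° ≤ 2α = 38.58°  →  valid

δ = 17.45°, valid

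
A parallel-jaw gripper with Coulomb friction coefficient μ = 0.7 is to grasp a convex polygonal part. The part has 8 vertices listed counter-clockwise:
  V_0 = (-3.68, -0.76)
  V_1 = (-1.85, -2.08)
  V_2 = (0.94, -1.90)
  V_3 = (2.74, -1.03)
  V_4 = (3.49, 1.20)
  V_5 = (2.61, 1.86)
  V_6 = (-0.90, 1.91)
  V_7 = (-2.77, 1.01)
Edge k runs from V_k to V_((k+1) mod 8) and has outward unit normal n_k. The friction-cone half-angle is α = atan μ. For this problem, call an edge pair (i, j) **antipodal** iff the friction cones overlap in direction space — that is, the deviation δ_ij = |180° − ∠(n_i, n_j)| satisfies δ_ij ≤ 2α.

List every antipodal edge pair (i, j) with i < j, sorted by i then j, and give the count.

α = atan 0.7 = 34.99°;  2α = 69.98°
n_0 = (-0.5850, -0.8110)
n_1 = (+0.0644, -0.9979)
n_2 = (+0.4352, -0.9003)
n_3 = (+0.9478, -0.3188)
n_4 = (+0.6000, +0.8000)
n_5 = (+0.0142, +0.9999)
n_6 = (-0.4337, +0.9011)
n_7 = (-0.8893, +0.4572)
  (0,1): δ = 140.51°  ·
  (0,2): δ = 118.40°  ·
  (0,3): δ = 72.79°  ·
  (0,4): δ = 1.07°  ✓
  (0,5): δ = 34.99°  ✓
  (0,6): δ = 61.50°  ✓
  (0,7): δ = 98.59°  ·
  (1,2): δ = 157.90°  ·
  (1,3): δ = 112.28°  ·
  (1,4): δ = 40.56°  ✓
  (1,5): δ = 4.51°  ✓
  (1,6): δ = 22.01°  ✓
  (1,7): δ = 59.10°  ✓
  (2,3): δ = 134.38°  ·
  (2,4): δ = 62.67°  ✓
  (2,5): δ = 26.61°  ✓
  (2,6): δ = 0.10°  ✓
  (2,7): δ = 37.00°  ✓
  (3,4): δ = 108.28°  ·
  (3,5): δ = 72.23°  ·
  (3,6): δ = 45.71°  ✓
  (3,7): δ = 8.62°  ✓
  (4,5): δ = 143.95°  ·
  (4,6): δ = 117.43°  ·
  (4,7): δ = 80.34°  ·
  (5,6): δ = 153.48°  ·
  (5,7): δ = 116.39°  ·
  (6,7): δ = 142.91°  ·
antipodal pairs: 13

count = 13; pairs: (0,4), (0,5), (0,6), (1,4), (1,5), (1,6), (1,7), (2,4), (2,5), (2,6), (2,7), (3,6), (3,7)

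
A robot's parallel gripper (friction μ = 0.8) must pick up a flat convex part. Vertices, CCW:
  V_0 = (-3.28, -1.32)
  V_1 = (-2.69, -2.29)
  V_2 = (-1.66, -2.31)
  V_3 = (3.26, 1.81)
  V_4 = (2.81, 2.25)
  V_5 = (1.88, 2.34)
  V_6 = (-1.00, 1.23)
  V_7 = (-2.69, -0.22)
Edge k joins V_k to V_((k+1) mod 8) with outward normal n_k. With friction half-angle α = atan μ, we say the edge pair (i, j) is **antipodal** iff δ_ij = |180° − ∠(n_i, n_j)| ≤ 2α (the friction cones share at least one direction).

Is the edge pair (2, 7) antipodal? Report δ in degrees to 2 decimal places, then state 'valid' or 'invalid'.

δ = 21.85°, valid

α = atan 0.8 = 38.66°;  2α = 77.32°
edge 2: e_2 = (+4.92, +4.12);  n_2 = (+0.6420, -0.7667)
edge 7: e_7 = (-0.59, -1.10);  n_7 = (-0.8812, +0.4727)
∠(n_2, n_7) = 158.15°
δ = |180° − 158.15°| = 21.85°
21.85° ≤ 2α = 77.32°  →  valid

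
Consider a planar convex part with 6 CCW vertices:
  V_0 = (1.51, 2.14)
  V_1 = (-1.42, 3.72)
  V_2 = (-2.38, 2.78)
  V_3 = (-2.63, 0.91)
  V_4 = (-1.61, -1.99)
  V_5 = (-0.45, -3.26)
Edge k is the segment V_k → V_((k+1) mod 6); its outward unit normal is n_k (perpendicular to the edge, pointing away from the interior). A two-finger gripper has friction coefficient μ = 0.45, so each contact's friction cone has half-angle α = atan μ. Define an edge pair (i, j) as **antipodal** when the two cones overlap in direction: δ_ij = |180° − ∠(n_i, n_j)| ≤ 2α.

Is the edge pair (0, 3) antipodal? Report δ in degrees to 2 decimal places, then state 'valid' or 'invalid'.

α = atan 0.45 = 24.23°;  2α = 48.46°
edge 0: e_0 = (-2.93, +1.58);  n_0 = (+0.4746, +0.8802)
edge 3: e_3 = (+1.02, -2.90);  n_3 = (-0.9434, -0.3318)
∠(n_0, n_3) = 137.71°
δ = |180° − 137.71°| = 42.29°
42.29° ≤ 2α = 48.46°  →  valid

δ = 42.29°, valid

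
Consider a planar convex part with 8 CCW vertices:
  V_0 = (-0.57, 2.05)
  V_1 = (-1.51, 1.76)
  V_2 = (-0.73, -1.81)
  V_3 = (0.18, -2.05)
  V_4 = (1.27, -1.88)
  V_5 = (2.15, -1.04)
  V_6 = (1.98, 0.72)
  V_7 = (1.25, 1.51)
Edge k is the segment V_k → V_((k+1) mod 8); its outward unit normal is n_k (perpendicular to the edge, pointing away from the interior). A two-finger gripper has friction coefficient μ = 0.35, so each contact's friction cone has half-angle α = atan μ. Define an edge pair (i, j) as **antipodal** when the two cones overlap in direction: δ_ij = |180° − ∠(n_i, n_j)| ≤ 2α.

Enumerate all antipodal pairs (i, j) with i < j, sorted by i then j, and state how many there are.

count = 8; pairs: (0,2), (0,3), (0,4), (1,5), (1,6), (2,6), (2,7), (3,7)

α = atan 0.35 = 19.29°;  2α = 38.58°
n_0 = (-0.2948, +0.9556)
n_1 = (-0.9770, -0.2135)
n_2 = (-0.2550, -0.9669)
n_3 = (+0.1541, -0.9881)
n_4 = (+0.6905, -0.7234)
n_5 = (+0.9954, +0.0961)
n_6 = (+0.7344, +0.6787)
n_7 = (+0.2844, +0.9587)
  (0,1): δ = 94.82°  ·
  (0,2): δ = 31.92°  ✓
  (0,3): δ = 8.28°  ✓
  (0,4): δ = 26.52°  ✓
  (0,5): δ = 78.37°  ·
  (0,6): δ = 115.59°  ·
  (0,7): δ = 146.33°  ·
  (1,2): δ = 117.10°  ·
  (1,3): δ = 93.46°  ·
  (1,4): δ = 58.66°  ·
  (1,5): δ = 6.81°  ✓
  (1,6): δ = 30.41°  ✓
  (1,7): δ = 61.15°  ·
  (2,3): δ = 156.36°  ·
  (2,4): δ = 121.56°  ·
  (2,5): δ = 69.71°  ·
  (2,6): δ = 32.49°  ✓
  (2,7): δ = 1.75°  ✓
  (3,4): δ = 145.20°  ·
  (3,5): δ = 93.35°  ·
  (3,6): δ = 56.13°  ·
  (3,7): δ = 25.39°  ✓
  (4,5): δ = 128.15°  ·
  (4,6): δ = 90.93°  ·
  (4,7): δ = 60.19°  ·
  (5,6): δ = 142.78°  ·
  (5,7): δ = 112.04°  ·
  (6,7): δ = 149.27°  ·
antipodal pairs: 8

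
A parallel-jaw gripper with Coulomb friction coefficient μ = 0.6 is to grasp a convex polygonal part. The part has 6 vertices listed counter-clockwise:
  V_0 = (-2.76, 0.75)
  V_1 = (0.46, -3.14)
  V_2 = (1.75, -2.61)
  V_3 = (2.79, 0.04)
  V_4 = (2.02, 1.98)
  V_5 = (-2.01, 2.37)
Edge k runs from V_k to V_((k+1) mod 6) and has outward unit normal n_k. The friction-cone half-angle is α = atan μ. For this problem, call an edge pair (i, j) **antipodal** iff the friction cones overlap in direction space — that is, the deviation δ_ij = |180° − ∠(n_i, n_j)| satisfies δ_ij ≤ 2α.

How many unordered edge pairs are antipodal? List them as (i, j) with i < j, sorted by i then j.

count = 7; pairs: (0,2), (0,3), (0,4), (1,4), (1,5), (2,5), (3,5)

α = atan 0.6 = 30.96°;  2α = 61.93°
n_0 = (-0.7703, -0.6376)
n_1 = (+0.3800, -0.9250)
n_2 = (+0.9309, -0.3653)
n_3 = (+0.9295, +0.3689)
n_4 = (+0.0963, +0.9954)
n_5 = (-0.9075, +0.4201)
  (0,1): δ = 107.28°  ·
  (0,2): δ = 61.04°  ✓
  (0,3): δ = 17.97°  ✓
  (0,4): δ = 44.86°  ✓
  (0,5): δ = 115.54°  ·
  (1,2): δ = 133.76°  ·
  (1,3): δ = 90.69°  ·
  (1,4): δ = 27.86°  ✓
  (1,5): δ = 42.82°  ✓
  (2,3): δ = 136.92°  ·
  (2,4): δ = 74.10°  ·
  (2,5): δ = 3.41°  ✓
  (3,4): δ = 117.18°  ·
  (3,5): δ = 46.49°  ✓
  (4,5): δ = 109.31°  ·
antipodal pairs: 7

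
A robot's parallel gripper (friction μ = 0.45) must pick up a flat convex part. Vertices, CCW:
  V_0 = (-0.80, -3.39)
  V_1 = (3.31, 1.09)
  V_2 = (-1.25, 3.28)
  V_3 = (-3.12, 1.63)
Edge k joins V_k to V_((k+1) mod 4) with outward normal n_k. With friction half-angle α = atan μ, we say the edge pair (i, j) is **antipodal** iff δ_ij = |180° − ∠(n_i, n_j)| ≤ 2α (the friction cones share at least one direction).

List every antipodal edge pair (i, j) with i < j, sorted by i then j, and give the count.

α = atan 0.45 = 24.23°;  2α = 48.46°
n_0 = (+0.7369, -0.6760)
n_1 = (+0.4329, +0.9014)
n_2 = (-0.6616, +0.7498)
n_3 = (-0.9077, -0.4195)
  (0,1): δ = 73.12°  ·
  (0,2): δ = 6.04°  ✓
  (0,3): δ = 67.34°  ·
  (1,2): δ = 112.92°  ·
  (1,3): δ = 39.54°  ✓
  (2,3): δ = 106.62°  ·
antipodal pairs: 2

count = 2; pairs: (0,2), (1,3)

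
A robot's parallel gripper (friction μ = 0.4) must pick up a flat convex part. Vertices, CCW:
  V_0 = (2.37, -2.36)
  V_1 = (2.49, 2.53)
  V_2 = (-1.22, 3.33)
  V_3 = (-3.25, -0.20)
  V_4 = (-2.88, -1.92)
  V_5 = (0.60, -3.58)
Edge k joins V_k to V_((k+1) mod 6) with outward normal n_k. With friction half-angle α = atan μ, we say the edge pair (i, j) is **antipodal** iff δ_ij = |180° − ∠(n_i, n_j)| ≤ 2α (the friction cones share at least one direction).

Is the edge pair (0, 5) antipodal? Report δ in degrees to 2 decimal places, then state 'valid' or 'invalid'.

α = atan 0.4 = 21.80°;  2α = 43.60°
edge 0: e_0 = (+0.12, +4.89);  n_0 = (+0.9997, -0.0245)
edge 5: e_5 = (+1.77, +1.22);  n_5 = (+0.5675, -0.8234)
∠(n_0, n_5) = 54.02°
δ = |180° − 54.02°| = 125.98°
125.98° > 2α = 43.60°  →  invalid

δ = 125.98°, invalid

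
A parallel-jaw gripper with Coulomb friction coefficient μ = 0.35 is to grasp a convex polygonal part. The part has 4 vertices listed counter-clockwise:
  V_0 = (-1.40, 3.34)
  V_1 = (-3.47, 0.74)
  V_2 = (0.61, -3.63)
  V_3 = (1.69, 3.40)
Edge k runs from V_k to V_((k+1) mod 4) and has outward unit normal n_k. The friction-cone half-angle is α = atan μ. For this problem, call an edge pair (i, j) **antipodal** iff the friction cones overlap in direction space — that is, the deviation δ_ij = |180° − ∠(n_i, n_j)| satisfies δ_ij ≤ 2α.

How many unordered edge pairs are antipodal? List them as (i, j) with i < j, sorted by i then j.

count = 1; pairs: (0,2)

α = atan 0.35 = 19.29°;  2α = 38.58°
n_0 = (-0.7823, +0.6229)
n_1 = (-0.7309, -0.6824)
n_2 = (+0.9884, -0.1518)
n_3 = (-0.0194, +0.9998)
  (0,1): δ = 98.44°  ·
  (0,2): δ = 29.79°  ✓
  (0,3): δ = 129.64°  ·
  (1,2): δ = 51.77°  ·
  (1,3): δ = 48.08°  ·
  (2,3): δ = 80.15°  ·
antipodal pairs: 1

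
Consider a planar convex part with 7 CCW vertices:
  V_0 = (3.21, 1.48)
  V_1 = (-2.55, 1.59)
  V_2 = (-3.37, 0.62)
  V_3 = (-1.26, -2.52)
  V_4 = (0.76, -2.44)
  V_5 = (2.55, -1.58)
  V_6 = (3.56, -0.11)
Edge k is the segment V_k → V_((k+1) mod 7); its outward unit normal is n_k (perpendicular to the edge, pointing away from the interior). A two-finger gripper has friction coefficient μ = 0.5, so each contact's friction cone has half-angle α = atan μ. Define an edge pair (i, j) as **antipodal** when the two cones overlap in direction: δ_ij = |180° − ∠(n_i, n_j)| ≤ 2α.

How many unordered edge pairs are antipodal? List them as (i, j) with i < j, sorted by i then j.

count = 7; pairs: (0,3), (0,4), (1,3), (1,4), (1,5), (1,6), (2,6)

α = atan 0.5 = 26.57°;  2α = 53.13°
n_0 = (+0.0191, +0.9998)
n_1 = (-0.7637, +0.6456)
n_2 = (-0.8300, -0.5577)
n_3 = (+0.0396, -0.9992)
n_4 = (+0.4331, -0.9014)
n_5 = (+0.8242, -0.5663)
n_6 = (+0.9766, +0.2150)
  (0,1): δ = 129.12°  ·
  (0,2): δ = 55.01°  ·
  (0,3): δ = 3.36°  ✓
  (0,4): δ = 26.76°  ✓
  (0,5): δ = 56.60°  ·
  (0,6): δ = 103.51°  ·
  (1,2): δ = 105.89°  ·
  (1,3): δ = 47.52°  ✓
  (1,4): δ = 24.13°  ✓
  (1,5): δ = 5.72°  ✓
  (1,6): δ = 52.62°  ✓
  (2,3): δ = 121.63°  ·
  (2,4): δ = 98.24°  ·
  (2,5): δ = 68.39°  ·
  (2,6): δ = 21.49°  ✓
  (3,4): δ = 156.61°  ·
  (3,5): δ = 126.76°  ·
  (3,6): δ = 79.85°  ·
  (4,5): δ = 150.15°  ·
  (4,6): δ = 103.25°  ·
  (5,6): δ = 133.09°  ·
antipodal pairs: 7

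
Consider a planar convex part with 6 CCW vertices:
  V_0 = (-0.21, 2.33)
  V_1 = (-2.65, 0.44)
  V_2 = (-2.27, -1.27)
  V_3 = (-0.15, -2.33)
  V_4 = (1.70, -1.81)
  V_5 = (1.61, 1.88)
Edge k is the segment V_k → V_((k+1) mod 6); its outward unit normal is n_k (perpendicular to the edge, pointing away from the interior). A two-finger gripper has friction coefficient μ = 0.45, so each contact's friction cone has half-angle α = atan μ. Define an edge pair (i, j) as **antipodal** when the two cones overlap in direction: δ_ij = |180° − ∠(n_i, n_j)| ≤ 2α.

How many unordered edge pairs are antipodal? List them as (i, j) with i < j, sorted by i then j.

α = atan 0.45 = 24.23°;  2α = 48.46°
n_0 = (-0.6124, +0.7906)
n_1 = (-0.9762, -0.2169)
n_2 = (-0.4472, -0.8944)
n_3 = (+0.2706, -0.9627)
n_4 = (+0.9997, +0.0244)
n_5 = (+0.2400, +0.9708)
  (0,1): δ = 115.23°  ·
  (0,2): δ = 64.33°  ·
  (0,3): δ = 22.06°  ✓
  (0,4): δ = 53.64°  ·
  (0,5): δ = 128.35°  ·
  (1,2): δ = 129.09°  ·
  (1,3): δ = 86.83°  ·
  (1,4): δ = 11.13°  ✓
  (1,5): δ = 63.58°  ·
  (2,3): δ = 137.74°  ·
  (2,4): δ = 62.04°  ·
  (2,5): δ = 12.68°  ✓
  (3,4): δ = 104.30°  ·
  (3,5): δ = 29.59°  ✓
  (4,5): δ = 105.29°  ·
antipodal pairs: 4

count = 4; pairs: (0,3), (1,4), (2,5), (3,5)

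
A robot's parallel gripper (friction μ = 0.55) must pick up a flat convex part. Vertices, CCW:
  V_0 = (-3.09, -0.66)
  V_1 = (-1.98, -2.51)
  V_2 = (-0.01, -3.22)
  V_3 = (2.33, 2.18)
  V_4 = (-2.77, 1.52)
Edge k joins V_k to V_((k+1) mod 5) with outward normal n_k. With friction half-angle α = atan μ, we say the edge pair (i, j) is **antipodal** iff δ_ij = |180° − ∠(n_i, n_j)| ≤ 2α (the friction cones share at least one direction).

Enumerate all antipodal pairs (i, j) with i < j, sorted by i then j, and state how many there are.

count = 3; pairs: (0,2), (1,3), (2,4)

α = atan 0.55 = 28.81°;  2α = 57.62°
n_0 = (-0.8575, -0.5145)
n_1 = (-0.3391, -0.9408)
n_2 = (+0.9176, -0.3976)
n_3 = (-0.1283, +0.9917)
n_4 = (-0.9894, +0.1452)
  (0,1): δ = 140.78°  ·
  (0,2): δ = 54.39°  ✓
  (0,3): δ = 66.41°  ·
  (0,4): δ = 140.69°  ·
  (1,2): δ = 93.61°  ·
  (1,3): δ = 27.19°  ✓
  (1,4): δ = 101.47°  ·
  (2,3): δ = 59.20°  ·
  (2,4): δ = 15.08°  ✓
  (3,4): δ = 105.72°  ·
antipodal pairs: 3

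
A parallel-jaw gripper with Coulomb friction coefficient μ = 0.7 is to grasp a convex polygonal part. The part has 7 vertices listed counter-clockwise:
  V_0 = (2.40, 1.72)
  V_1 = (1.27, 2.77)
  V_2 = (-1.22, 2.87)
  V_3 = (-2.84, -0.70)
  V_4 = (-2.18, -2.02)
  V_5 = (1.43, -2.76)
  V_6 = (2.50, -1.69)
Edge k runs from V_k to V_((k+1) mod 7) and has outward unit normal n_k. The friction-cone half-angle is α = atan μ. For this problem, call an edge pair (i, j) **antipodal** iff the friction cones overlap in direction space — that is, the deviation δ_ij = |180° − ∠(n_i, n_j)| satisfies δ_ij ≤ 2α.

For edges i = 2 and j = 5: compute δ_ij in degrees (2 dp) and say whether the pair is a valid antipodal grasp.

α = atan 0.7 = 34.99°;  2α = 69.98°
edge 2: e_2 = (-1.62, -3.57);  n_2 = (-0.9106, +0.4132)
edge 5: e_5 = (+1.07, +1.07);  n_5 = (+0.7071, -0.7071)
∠(n_2, n_5) = 159.41°
δ = |180° − 159.41°| = 20.59°
20.59° ≤ 2α = 69.98°  →  valid

δ = 20.59°, valid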